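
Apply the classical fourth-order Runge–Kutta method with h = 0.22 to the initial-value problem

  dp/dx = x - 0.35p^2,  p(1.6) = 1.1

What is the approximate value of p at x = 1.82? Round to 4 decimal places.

RK4: k1 = f(x_n, p_n); k2 = f(x_n + h/2, p_n + (h/2)·k1); k3 = f(x_n + h/2, p_n + (h/2)·k2); k4 = f(x_n + h, p_n + h·k3); p_{n+1} = p_n + (h/6)·(k1 + 2k2 + 2k3 + k4).
x=1.600000, p=1.100000:
  k1 = f(1.600000, 1.100000) = 1.176500
  k2 = f(1.710000, 1.229415) = 1.180989
  k3 = f(1.710000, 1.229909) = 1.180564
  k4 = f(1.820000, 1.359724) = 1.172903
  p ← 1.100000 + (0.22/6)·(k1 + 2k2 + 2k3 + k4) = 1.359325
p(1.82) ≈ 1.3593

1.3593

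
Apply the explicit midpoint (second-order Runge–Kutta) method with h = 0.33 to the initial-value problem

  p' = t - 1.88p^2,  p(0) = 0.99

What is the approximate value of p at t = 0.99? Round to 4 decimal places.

Midpoint: k1 = f(t_n, p_n); k2 = f(t_n + h/2, p_n + (h/2)·k1); p_{n+1} = p_n + h·k2.
t=0.000000, p=0.990000:
  k1 = f(0.000000, 0.990000) = -1.842588
  k2 = f(0.165000, 0.685973) = -0.719651
  p ← 0.990000 + 0.33·(-0.719651) = 0.752515
t=0.330000, p=0.752515:
  k1 = f(0.330000, 0.752515) = -0.734605
  k2 = f(0.495000, 0.631305) = -0.254268
  p ← 0.752515 + 0.33·(-0.254268) = 0.668607
t=0.660000, p=0.668607:
  k1 = f(0.660000, 0.668607) = -0.180426
  k2 = f(0.825000, 0.638837) = 0.057749
  p ← 0.668607 + 0.33·0.057749 = 0.687664
p(0.99) ≈ 0.6877

0.6877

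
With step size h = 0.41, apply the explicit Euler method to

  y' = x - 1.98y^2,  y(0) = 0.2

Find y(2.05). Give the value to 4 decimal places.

Euler: y_{n+1} = y_n + h·f(x_n, y_n).
x=0.000000, y=0.200000: f=-0.079200 → y ← 0.200000 + 0.41·(-0.079200) = 0.167528
x=0.410000, y=0.167528: f=0.354430 → y ← 0.167528 + 0.41·0.354430 = 0.312844
x=0.820000, y=0.312844: f=0.626214 → y ← 0.312844 + 0.41·0.626214 = 0.569592
x=1.230000, y=0.569592: f=0.587618 → y ← 0.569592 + 0.41·0.587618 = 0.810516
x=1.640000, y=0.810516: f=0.339267 → y ← 0.810516 + 0.41·0.339267 = 0.949615
y(2.05) ≈ 0.9496

0.9496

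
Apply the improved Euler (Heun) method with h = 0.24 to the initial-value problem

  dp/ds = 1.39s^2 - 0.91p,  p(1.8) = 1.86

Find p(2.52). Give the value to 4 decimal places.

Heun: k1 = f(s_n, p_n); k2 = f(s_n + h, p_n + h·k1); p_{n+1} = p_n + (h/2)·(k1 + k2).
s=1.800000, p=1.860000:
  k1 = f(1.800000, 1.860000) = 2.811000
  k2 = f(2.040000, 2.534640) = 3.478102
  p ← 1.860000 + (0.24/2)·(2.811000 + 3.478102) = 2.614692
s=2.040000, p=2.614692:
  k1 = f(2.040000, 2.614692) = 3.405254
  k2 = f(2.280000, 3.431953) = 4.102699
  p ← 2.614692 + (0.24/2)·(3.405254 + 4.102699) = 3.515647
s=2.280000, p=3.515647:
  k1 = f(2.280000, 3.515647) = 4.026538
  k2 = f(2.520000, 4.482016) = 4.748422
  p ← 3.515647 + (0.24/2)·(4.026538 + 4.748422) = 4.568642
p(2.52) ≈ 4.5686

4.5686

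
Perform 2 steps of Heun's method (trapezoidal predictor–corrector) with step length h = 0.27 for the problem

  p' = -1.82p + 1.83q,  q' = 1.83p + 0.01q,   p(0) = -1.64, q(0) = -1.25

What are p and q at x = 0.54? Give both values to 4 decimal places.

-2.0302, -2.9045

Heun on (p,q): k1 = f(x_n, state_n); k2 = f(x_n + h, state_n + h·k1); state_{n+1} = state_n + (h/2)·(k1 + k2).
0.000000: (-1.640000, -1.250000)
  k1 = (0.697300, -3.013700)
  predictor → (-1.451729, -2.063699)
  k2 = (-1.134422, -2.677301)
  → (-1.699012, -2.018285)
0.270000: (-1.699012, -2.018285)
  k1 = (-0.601261, -3.129374)
  predictor → (-1.861352, -2.863216)
  k2 = (-1.852025, -3.434906)
  → (-2.030205, -2.904463)
(p(0.54), q(0.54)) ≈ (-2.0302, -2.9045)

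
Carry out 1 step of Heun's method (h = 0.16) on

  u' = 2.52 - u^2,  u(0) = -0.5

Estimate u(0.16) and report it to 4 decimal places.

Heun: k1 = f(x_n, u_n); k2 = f(x_n + h, u_n + h·k1); u_{n+1} = u_n + (h/2)·(k1 + k2).
x=0.000000, u=-0.500000:
  k1 = f(0.000000, -0.500000) = 2.270000
  k2 = f(0.160000, -0.136800) = 2.501286
  u ← -0.500000 + (0.16/2)·(2.270000 + 2.501286) = -0.118297
u(0.16) ≈ -0.1183

-0.1183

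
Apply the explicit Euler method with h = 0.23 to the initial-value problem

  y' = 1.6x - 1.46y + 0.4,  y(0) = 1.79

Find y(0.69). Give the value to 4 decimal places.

Euler: y_{n+1} = y_n + h·f(x_n, y_n).
x=0.000000, y=1.790000: f=-2.213400 → y ← 1.790000 + 0.23·(-2.213400) = 1.280918
x=0.230000, y=1.280918: f=-1.102140 → y ← 1.280918 + 0.23·(-1.102140) = 1.027426
x=0.460000, y=1.027426: f=-0.364042 → y ← 1.027426 + 0.23·(-0.364042) = 0.943696
y(0.69) ≈ 0.9437

0.9437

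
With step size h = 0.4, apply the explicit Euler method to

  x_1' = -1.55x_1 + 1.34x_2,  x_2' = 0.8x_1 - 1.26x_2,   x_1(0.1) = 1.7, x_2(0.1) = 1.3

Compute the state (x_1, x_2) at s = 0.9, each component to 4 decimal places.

1.1475, 1.0193

Euler on (x_1,x_2): x_1_{n+1} = x_1_n + h·x_1', x_2_{n+1} = x_2_n + h·x_2'.
0.100000: (1.700000, 1.300000); f=(-0.893000, -0.278000) → (1.342800, 1.188800)
0.500000: (1.342800, 1.188800); f=(-0.488348, -0.423648) → (1.147461, 1.019341)
(x_1(0.9), x_2(0.9)) ≈ (1.1475, 1.0193)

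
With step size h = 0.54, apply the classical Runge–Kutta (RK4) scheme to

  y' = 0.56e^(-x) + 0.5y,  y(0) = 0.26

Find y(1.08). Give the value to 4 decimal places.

RK4: k1 = f(x_n, y_n); k2 = f(x_n + h/2, y_n + (h/2)·k1); k3 = f(x_n + h/2, y_n + (h/2)·k2); k4 = f(x_n + h, y_n + h·k3); y_{n+1} = y_n + (h/6)·(k1 + 2k2 + 2k3 + k4).
x=0.000000, y=0.260000:
  k1 = f(0.000000, 0.260000) = 0.690000
  k2 = f(0.270000, 0.446300) = 0.650643
  k3 = f(0.270000, 0.435673) = 0.645329
  k4 = f(0.540000, 0.608478) = 0.630578
  y ← 0.260000 + (0.54/6)·(k1 + 2k2 + 2k3 + k4) = 0.612127
x=0.540000, y=0.612127:
  k1 = f(0.540000, 0.612127) = 0.632402
  k2 = f(0.810000, 0.782876) = 0.640558
  k3 = f(0.810000, 0.785078) = 0.641659
  k4 = f(1.080000, 0.958623) = 0.669485
  y ← 0.612127 + (0.54/6)·(k1 + 2k2 + 2k3 + k4) = 0.960096
y(1.08) ≈ 0.9601

0.9601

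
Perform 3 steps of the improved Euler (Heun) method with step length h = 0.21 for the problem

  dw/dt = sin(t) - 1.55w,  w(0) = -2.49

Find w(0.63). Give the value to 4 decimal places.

Heun: k1 = f(t_n, w_n); k2 = f(t_n + h, w_n + h·k1); w_{n+1} = w_n + (h/2)·(k1 + k2).
t=0.000000, w=-2.490000:
  k1 = f(0.000000, -2.490000) = 3.859500
  k2 = f(0.210000, -1.679505) = 2.811693
  w ← -2.490000 + (0.21/2)·(3.859500 + 2.811693) = -1.789525
t=0.210000, w=-1.789525:
  k1 = f(0.210000, -1.789525) = 2.982223
  k2 = f(0.420000, -1.163258) = 2.210810
  w ← -1.789525 + (0.21/2)·(2.982223 + 2.210810) = -1.244256
t=0.420000, w=-1.244256:
  k1 = f(0.420000, -1.244256) = 2.336358
  k2 = f(0.630000, -0.753621) = 1.757258
  w ← -1.244256 + (0.21/2)·(2.336358 + 1.757258) = -0.814427
w(0.63) ≈ -0.8144

-0.8144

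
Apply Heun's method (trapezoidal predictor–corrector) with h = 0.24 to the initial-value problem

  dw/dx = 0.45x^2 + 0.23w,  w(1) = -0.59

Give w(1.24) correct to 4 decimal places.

Heun: k1 = f(x_n, w_n); k2 = f(x_n + h, w_n + h·k1); w_{n+1} = w_n + (h/2)·(k1 + k2).
x=1.000000, w=-0.590000:
  k1 = f(1.000000, -0.590000) = 0.314300
  k2 = f(1.240000, -0.514568) = 0.573569
  w ← -0.590000 + (0.24/2)·(0.314300 + 0.573569) = -0.483456
w(1.24) ≈ -0.4835

-0.4835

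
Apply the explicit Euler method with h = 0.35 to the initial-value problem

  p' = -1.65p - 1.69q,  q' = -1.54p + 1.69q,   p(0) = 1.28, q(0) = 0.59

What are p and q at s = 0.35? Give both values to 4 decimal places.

Euler on (p,q): p_{n+1} = p_n + h·p', q_{n+1} = q_n + h·q'.
0.000000: (1.280000, 0.590000); f=(-3.109100, -0.974100) → (0.191815, 0.249065)
(p(0.35), q(0.35)) ≈ (0.1918, 0.2491)

0.1918, 0.2491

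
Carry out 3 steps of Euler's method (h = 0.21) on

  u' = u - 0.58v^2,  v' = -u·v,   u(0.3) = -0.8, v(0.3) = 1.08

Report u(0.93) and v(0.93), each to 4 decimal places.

Euler on (u,v): u_{n+1} = u_n + h·u', v_{n+1} = v_n + h·v'.
0.300000: (-0.800000, 1.080000); f=(-1.476512, 0.864000) → (-1.110068, 1.261440)
0.510000: (-1.110068, 1.261440); f=(-2.032981, 1.400284) → (-1.536994, 1.555500)
0.720000: (-1.536994, 1.555500); f=(-2.940349, 2.390793) → (-2.154467, 2.057566)
(u(0.93), v(0.93)) ≈ (-2.1545, 2.0576)

-2.1545, 2.0576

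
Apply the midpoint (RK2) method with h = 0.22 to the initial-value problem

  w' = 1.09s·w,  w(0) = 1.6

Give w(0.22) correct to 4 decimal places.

1.6422

Midpoint: k1 = f(s_n, w_n); k2 = f(s_n + h/2, w_n + (h/2)·k1); w_{n+1} = w_n + h·k2.
s=0.000000, w=1.600000:
  k1 = f(0.000000, 1.600000) = 0.000000
  k2 = f(0.110000, 1.600000) = 0.191840
  w ← 1.600000 + 0.22·0.191840 = 1.642205
w(0.22) ≈ 1.6422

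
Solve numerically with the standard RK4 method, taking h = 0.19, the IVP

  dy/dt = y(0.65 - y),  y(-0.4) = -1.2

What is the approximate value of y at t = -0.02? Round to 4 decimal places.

-3.1762

RK4: k1 = f(t_n, y_n); k2 = f(t_n + h/2, y_n + (h/2)·k1); k3 = f(t_n + h/2, y_n + (h/2)·k2); k4 = f(t_n + h, y_n + h·k3); y_{n+1} = y_n + (h/6)·(k1 + 2k2 + 2k3 + k4).
t=-0.400000, y=-1.200000:
  k1 = f(-0.400000, -1.200000) = -2.220000
  k2 = f(-0.305000, -1.410900) = -2.907724
  k3 = f(-0.305000, -1.476234) = -3.138818
  k4 = f(-0.210000, -1.796375) = -4.394609
  y ← -1.200000 + (0.19/6)·(k1 + 2k2 + 2k3 + k4) = -1.792410
t=-0.210000, y=-1.792410:
  k1 = f(-0.210000, -1.792410) = -4.377801
  k2 = f(-0.115000, -2.208301) = -6.311991
  k3 = f(-0.115000, -2.392049) = -7.276732
  k4 = f(-0.020000, -3.174989) = -12.144301
  y ← -1.792410 + (0.19/6)·(k1 + 2k2 + 2k3 + k4) = -3.176229
y(-0.02) ≈ -3.1762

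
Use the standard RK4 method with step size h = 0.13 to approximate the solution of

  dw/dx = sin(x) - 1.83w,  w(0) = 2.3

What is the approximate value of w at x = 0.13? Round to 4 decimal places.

RK4: k1 = f(x_n, w_n); k2 = f(x_n + h/2, w_n + (h/2)·k1); k3 = f(x_n + h/2, w_n + (h/2)·k2); k4 = f(x_n + h, w_n + h·k3); w_{n+1} = w_n + (h/6)·(k1 + 2k2 + 2k3 + k4).
x=0.000000, w=2.300000:
  k1 = f(0.000000, 2.300000) = -4.209000
  k2 = f(0.065000, 2.026415) = -3.643385
  k3 = f(0.065000, 2.063180) = -3.710665
  k4 = f(0.130000, 1.817614) = -3.196599
  w ← 2.300000 + (0.13/6)·(k1 + 2k2 + 2k3 + k4) = 1.820870
w(0.13) ≈ 1.8209

1.8209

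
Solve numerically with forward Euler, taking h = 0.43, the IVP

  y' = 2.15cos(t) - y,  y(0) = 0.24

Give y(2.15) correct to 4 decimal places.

Euler: y_{n+1} = y_n + h·f(t_n, y_n).
t=0.000000, y=0.240000: f=1.910000 → y ← 0.240000 + 0.43·1.910000 = 1.061300
t=0.430000, y=1.061300: f=0.892976 → y ← 1.061300 + 0.43·0.892976 = 1.445280
t=0.860000, y=1.445280: f=-0.042539 → y ← 1.445280 + 0.43·(-0.042539) = 1.426988
t=1.290000, y=1.426988: f=-0.831178 → y ← 1.426988 + 0.43·(-0.831178) = 1.069581
t=1.720000, y=1.069581: f=-1.389180 → y ← 1.069581 + 0.43·(-1.389180) = 0.472234
y(2.15) ≈ 0.4722

0.4722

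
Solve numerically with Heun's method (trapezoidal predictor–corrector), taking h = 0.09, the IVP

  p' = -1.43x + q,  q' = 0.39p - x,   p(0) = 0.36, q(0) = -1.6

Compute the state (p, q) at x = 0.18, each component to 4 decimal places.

Heun on (p,q): k1 = f(x_n, state_n); k2 = f(x_n + h, state_n + h·k1); state_{n+1} = state_n + (h/2)·(k1 + k2).
0.000000: (0.360000, -1.600000)
  k1 = (-1.600000, 0.140400)
  predictor → (0.216000, -1.587364)
  k2 = (-1.716064, -0.005760)
  → (0.210777, -1.593941)
0.090000: (0.210777, -1.593941)
  k1 = (-1.722641, -0.007797)
  predictor → (0.055739, -1.594643)
  k2 = (-1.852043, -0.158262)
  → (0.049916, -1.601414)
(p(0.18), q(0.18)) ≈ (0.0499, -1.6014)

0.0499, -1.6014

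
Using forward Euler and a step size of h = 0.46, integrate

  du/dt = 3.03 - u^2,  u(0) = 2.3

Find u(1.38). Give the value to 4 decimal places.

Euler: u_{n+1} = u_n + h·f(t_n, u_n).
t=0.000000, u=2.300000: f=-2.260000 → u ← 2.300000 + 0.46·(-2.260000) = 1.260400
t=0.460000, u=1.260400: f=1.441392 → u ← 1.260400 + 0.46·1.441392 = 1.923440
t=0.920000, u=1.923440: f=-0.669622 → u ← 1.923440 + 0.46·(-0.669622) = 1.615414
u(1.38) ≈ 1.6154

1.6154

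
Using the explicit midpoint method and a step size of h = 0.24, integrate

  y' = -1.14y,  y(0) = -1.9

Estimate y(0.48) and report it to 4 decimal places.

Midpoint: k1 = f(x_n, y_n); k2 = f(x_n + h/2, y_n + (h/2)·k1); y_{n+1} = y_n + h·k2.
x=0.000000, y=-1.900000:
  k1 = f(0.000000, -1.900000) = 2.166000
  k2 = f(0.120000, -1.640080) = 1.869691
  y ← -1.900000 + 0.24·1.869691 = -1.451274
x=0.240000, y=-1.451274:
  k1 = f(0.240000, -1.451274) = 1.654452
  k2 = f(0.360000, -1.252740) = 1.428123
  y ← -1.451274 + 0.24·1.428123 = -1.108524
y(0.48) ≈ -1.1085

-1.1085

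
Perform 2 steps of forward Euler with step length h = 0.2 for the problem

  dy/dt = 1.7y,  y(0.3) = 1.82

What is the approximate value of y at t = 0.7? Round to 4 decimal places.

Euler: y_{n+1} = y_n + h·f(t_n, y_n).
t=0.300000, y=1.820000: f=3.094000 → y ← 1.820000 + 0.2·3.094000 = 2.438800
t=0.500000, y=2.438800: f=4.145960 → y ← 2.438800 + 0.2·4.145960 = 3.267992
y(0.7) ≈ 3.2680

3.2680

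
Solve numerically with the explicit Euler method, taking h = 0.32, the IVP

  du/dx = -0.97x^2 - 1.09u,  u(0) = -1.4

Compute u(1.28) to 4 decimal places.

-0.6341

Euler: u_{n+1} = u_n + h·f(x_n, u_n).
x=0.000000, u=-1.400000: f=1.526000 → u ← -1.400000 + 0.32·1.526000 = -0.911680
x=0.320000, u=-0.911680: f=0.894403 → u ← -0.911680 + 0.32·0.894403 = -0.625471
x=0.640000, u=-0.625471: f=0.284451 → u ← -0.625471 + 0.32·0.284451 = -0.534447
x=0.960000, u=-0.534447: f=-0.311405 → u ← -0.534447 + 0.32·(-0.311405) = -0.634096
u(1.28) ≈ -0.6341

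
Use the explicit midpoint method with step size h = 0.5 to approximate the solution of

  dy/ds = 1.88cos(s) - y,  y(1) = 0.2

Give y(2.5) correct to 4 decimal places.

-0.4928

Midpoint: k1 = f(s_n, y_n); k2 = f(s_n + h/2, y_n + (h/2)·k1); y_{n+1} = y_n + h·k2.
s=1.000000, y=0.200000:
  k1 = f(1.000000, 0.200000) = 0.815768
  k2 = f(1.250000, 0.403942) = 0.188864
  y ← 0.200000 + 0.5·0.188864 = 0.294432
s=1.500000, y=0.294432:
  k1 = f(1.500000, 0.294432) = -0.161446
  k2 = f(1.750000, 0.254070) = -0.589173
  y ← 0.294432 + 0.5·(-0.589173) = -0.000155
s=2.000000, y=-0.000155:
  k1 = f(2.000000, -0.000155) = -0.782202
  k2 = f(2.250000, -0.195705) = -0.985261
  y ← -0.000155 + 0.5·(-0.985261) = -0.492785
y(2.5) ≈ -0.4928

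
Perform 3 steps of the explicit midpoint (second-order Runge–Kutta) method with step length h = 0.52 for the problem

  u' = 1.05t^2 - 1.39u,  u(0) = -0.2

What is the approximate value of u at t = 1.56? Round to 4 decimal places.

0.8389

Midpoint: k1 = f(t_n, u_n); k2 = f(t_n + h/2, u_n + (h/2)·k1); u_{n+1} = u_n + h·k2.
t=0.000000, u=-0.200000:
  k1 = f(0.000000, -0.200000) = 0.278000
  k2 = f(0.260000, -0.127720) = 0.248511
  u ← -0.200000 + 0.52·0.248511 = -0.070774
t=0.520000, u=-0.070774:
  k1 = f(0.520000, -0.070774) = 0.382296
  k2 = f(0.780000, 0.028623) = 0.599034
  u ← -0.070774 + 0.52·0.599034 = 0.240724
t=1.040000, u=0.240724:
  k1 = f(1.040000, 0.240724) = 0.801074
  k2 = f(1.300000, 0.449003) = 1.150386
  u ← 0.240724 + 0.52·1.150386 = 0.838924
u(1.56) ≈ 0.8389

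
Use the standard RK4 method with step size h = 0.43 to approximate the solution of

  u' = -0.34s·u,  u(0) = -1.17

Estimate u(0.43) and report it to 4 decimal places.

RK4: k1 = f(s_n, u_n); k2 = f(s_n + h/2, u_n + (h/2)·k1); k3 = f(s_n + h/2, u_n + (h/2)·k2); k4 = f(s_n + h, u_n + h·k3); u_{n+1} = u_n + (h/6)·(k1 + 2k2 + 2k3 + k4).
s=0.000000, u=-1.170000:
  k1 = f(0.000000, -1.170000) = 0.000000
  k2 = f(0.215000, -1.170000) = 0.085527
  k3 = f(0.215000, -1.151612) = 0.084183
  k4 = f(0.430000, -1.133801) = 0.165762
  u ← -1.170000 + (0.43/6)·(k1 + 2k2 + 2k3 + k4) = -1.133795
u(0.43) ≈ -1.1338

-1.1338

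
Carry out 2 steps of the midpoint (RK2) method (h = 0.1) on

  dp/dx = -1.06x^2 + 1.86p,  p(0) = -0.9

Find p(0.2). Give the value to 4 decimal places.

-1.3059

Midpoint: k1 = f(x_n, p_n); k2 = f(x_n + h/2, p_n + (h/2)·k1); p_{n+1} = p_n + h·k2.
x=0.000000, p=-0.900000:
  k1 = f(0.000000, -0.900000) = -1.674000
  k2 = f(0.050000, -0.983700) = -1.832332
  p ← -0.900000 + 0.1·(-1.832332) = -1.083233
x=0.100000, p=-1.083233:
  k1 = f(0.100000, -1.083233) = -2.025414
  k2 = f(0.150000, -1.184504) = -2.227027
  p ← -1.083233 + 0.1·(-2.227027) = -1.305936
p(0.2) ≈ -1.3059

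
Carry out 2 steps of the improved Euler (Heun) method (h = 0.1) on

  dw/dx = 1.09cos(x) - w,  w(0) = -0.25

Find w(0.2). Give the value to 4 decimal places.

-0.0091

Heun: k1 = f(x_n, w_n); k2 = f(x_n + h, w_n + h·k1); w_{n+1} = w_n + (h/2)·(k1 + k2).
x=0.000000, w=-0.250000:
  k1 = f(0.000000, -0.250000) = 1.340000
  k2 = f(0.100000, -0.116000) = 1.200555
  w ← -0.250000 + (0.1/2)·(1.340000 + 1.200555) = -0.122972
x=0.100000, w=-0.122972:
  k1 = f(0.100000, -0.122972) = 1.207527
  k2 = f(0.200000, -0.002220) = 1.070492
  w ← -0.122972 + (0.1/2)·(1.207527 + 1.070492) = -0.009071
w(0.2) ≈ -0.0091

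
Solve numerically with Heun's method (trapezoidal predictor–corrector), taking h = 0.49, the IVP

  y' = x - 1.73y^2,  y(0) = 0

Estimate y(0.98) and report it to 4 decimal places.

Heun: k1 = f(x_n, y_n); k2 = f(x_n + h, y_n + h·k1); y_{n+1} = y_n + (h/2)·(k1 + k2).
x=0.000000, y=0.000000:
  k1 = f(0.000000, 0.000000) = 0.000000
  k2 = f(0.490000, 0.000000) = 0.490000
  y ← 0.000000 + (0.49/2)·(0.000000 + 0.490000) = 0.120050
x=0.490000, y=0.120050:
  k1 = f(0.490000, 0.120050) = 0.465067
  k2 = f(0.980000, 0.347933) = 0.770571
  y ← 0.120050 + (0.49/2)·(0.465067 + 0.770571) = 0.422781
y(0.98) ≈ 0.4228

0.4228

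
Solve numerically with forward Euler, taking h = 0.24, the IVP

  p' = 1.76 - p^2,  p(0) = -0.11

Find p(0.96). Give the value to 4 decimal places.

1.1879

Euler: p_{n+1} = p_n + h·f(x_n, p_n).
x=0.000000, p=-0.110000: f=1.747900 → p ← -0.110000 + 0.24·1.747900 = 0.309496
x=0.240000, p=0.309496: f=1.664212 → p ← 0.309496 + 0.24·1.664212 = 0.708907
x=0.480000, p=0.708907: f=1.257451 → p ← 0.708907 + 0.24·1.257451 = 1.010695
x=0.720000, p=1.010695: f=0.738495 → p ← 1.010695 + 0.24·0.738495 = 1.187934
p(0.96) ≈ 1.1879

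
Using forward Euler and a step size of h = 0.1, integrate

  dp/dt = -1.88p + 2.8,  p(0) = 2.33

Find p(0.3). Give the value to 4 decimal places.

Euler: p_{n+1} = p_n + h·f(t_n, p_n).
t=0.000000, p=2.330000: f=-1.580400 → p ← 2.330000 + 0.1·(-1.580400) = 2.171960
t=0.100000, p=2.171960: f=-1.283285 → p ← 2.171960 + 0.1·(-1.283285) = 2.043632
t=0.200000, p=2.043632: f=-1.042027 → p ← 2.043632 + 0.1·(-1.042027) = 1.939429
p(0.3) ≈ 1.9394

1.9394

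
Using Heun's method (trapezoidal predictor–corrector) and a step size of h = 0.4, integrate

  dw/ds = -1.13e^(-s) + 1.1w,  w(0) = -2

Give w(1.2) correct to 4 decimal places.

Heun: k1 = f(s_n, w_n); k2 = f(s_n + h, w_n + h·k1); w_{n+1} = w_n + (h/2)·(k1 + k2).
s=0.000000, w=-2.000000:
  k1 = f(0.000000, -2.000000) = -3.330000
  k2 = f(0.400000, -3.332000) = -4.422662
  w ← -2.000000 + (0.4/2)·(-3.330000 + (-4.422662)) = -3.550532
s=0.400000, w=-3.550532:
  k1 = f(0.400000, -3.550532) = -4.663047
  k2 = f(0.800000, -5.415751) = -6.465068
  w ← -3.550532 + (0.4/2)·(-4.663047 + (-6.465068)) = -5.776155
s=0.800000, w=-5.776155:
  k1 = f(0.800000, -5.776155) = -6.861513
  k2 = f(1.200000, -8.520760) = -9.713186
  w ← -5.776155 + (0.4/2)·(-6.861513 + (-9.713186)) = -9.091095
w(1.2) ≈ -9.0911

-9.0911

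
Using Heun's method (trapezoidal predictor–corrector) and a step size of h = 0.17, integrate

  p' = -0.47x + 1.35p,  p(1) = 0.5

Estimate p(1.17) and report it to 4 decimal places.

0.5321

Heun: k1 = f(x_n, p_n); k2 = f(x_n + h, p_n + h·k1); p_{n+1} = p_n + (h/2)·(k1 + k2).
x=1.000000, p=0.500000:
  k1 = f(1.000000, 0.500000) = 0.205000
  k2 = f(1.170000, 0.534850) = 0.172148
  p ← 0.500000 + (0.17/2)·(0.205000 + 0.172148) = 0.532058
p(1.17) ≈ 0.5321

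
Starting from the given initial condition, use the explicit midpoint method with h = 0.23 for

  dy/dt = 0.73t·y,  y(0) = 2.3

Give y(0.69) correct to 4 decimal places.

2.7318

Midpoint: k1 = f(t_n, y_n); k2 = f(t_n + h/2, y_n + (h/2)·k1); y_{n+1} = y_n + h·k2.
t=0.000000, y=2.300000:
  k1 = f(0.000000, 2.300000) = 0.000000
  k2 = f(0.115000, 2.300000) = 0.193085
  y ← 2.300000 + 0.23·0.193085 = 2.344410
t=0.230000, y=2.344410:
  k1 = f(0.230000, 2.344410) = 0.393626
  k2 = f(0.345000, 2.389677) = 0.601840
  y ← 2.344410 + 0.23·0.601840 = 2.482833
t=0.460000, y=2.482833:
  k1 = f(0.460000, 2.482833) = 0.833735
  k2 = f(0.575000, 2.578712) = 1.082414
  y ← 2.482833 + 0.23·1.082414 = 2.731788
y(0.69) ≈ 2.7318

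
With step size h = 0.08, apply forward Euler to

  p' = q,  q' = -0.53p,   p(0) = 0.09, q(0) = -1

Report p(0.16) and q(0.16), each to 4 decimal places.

Euler on (p,q): p_{n+1} = p_n + h·p', q_{n+1} = q_n + h·q'.
0.000000: (0.090000, -1.000000); f=(-1.000000, -0.047700) → (0.010000, -1.003816)
0.080000: (0.010000, -1.003816); f=(-1.003816, -0.005300) → (-0.070305, -1.004240)
(p(0.16), q(0.16)) ≈ (-0.0703, -1.0042)

-0.0703, -1.0042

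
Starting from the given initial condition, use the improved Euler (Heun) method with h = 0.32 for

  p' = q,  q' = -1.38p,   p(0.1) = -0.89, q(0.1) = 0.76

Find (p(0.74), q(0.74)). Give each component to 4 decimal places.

Heun on (p,q): k1 = f(s_n, state_n); k2 = f(s_n + h, state_n + h·k1); state_{n+1} = state_n + (h/2)·(k1 + k2).
0.100000: (-0.890000, 0.760000)
  k1 = (0.760000, 1.228200)
  predictor → (-0.646800, 1.153024)
  k2 = (1.153024, 0.892584)
  → (-0.583916, 1.099325)
0.420000: (-0.583916, 1.099325)
  k1 = (1.099325, 0.805804)
  predictor → (-0.232132, 1.357183)
  k2 = (1.357183, 0.320342)
  → (-0.190875, 1.279509)
(p(0.74), q(0.74)) ≈ (-0.1909, 1.2795)

-0.1909, 1.2795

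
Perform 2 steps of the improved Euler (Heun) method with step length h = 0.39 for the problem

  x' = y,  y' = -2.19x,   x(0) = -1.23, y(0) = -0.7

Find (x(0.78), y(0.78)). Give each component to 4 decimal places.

Heun on (x,y): k1 = f(t_n, state_n); k2 = f(t_n + h, state_n + h·k1); state_{n+1} = state_n + (h/2)·(k1 + k2).
0.000000: (-1.230000, -0.700000)
  k1 = (-0.700000, 2.693700)
  predictor → (-1.503000, 0.350543)
  k2 = (0.350543, 3.291570)
  → (-1.298144, 0.467128)
0.390000: (-1.298144, 0.467128)
  k1 = (0.467128, 2.842936)
  predictor → (-1.115964, 1.575873)
  k2 = (1.575873, 2.443962)
  → (-0.899759, 1.498073)
(x(0.78), y(0.78)) ≈ (-0.8998, 1.4981)

-0.8998, 1.4981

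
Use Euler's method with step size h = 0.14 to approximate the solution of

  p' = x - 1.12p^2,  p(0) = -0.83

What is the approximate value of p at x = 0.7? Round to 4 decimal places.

-1.5662

Euler: p_{n+1} = p_n + h·f(x_n, p_n).
x=0.000000, p=-0.830000: f=-0.771568 → p ← -0.830000 + 0.14·(-0.771568) = -0.938020
x=0.140000, p=-0.938020: f=-0.845466 → p ← -0.938020 + 0.14·(-0.845466) = -1.056385
x=0.280000, p=-1.056385: f=-0.969863 → p ← -1.056385 + 0.14·(-0.969863) = -1.192166
x=0.420000, p=-1.192166: f=-1.171810 → p ← -1.192166 + 0.14·(-1.171810) = -1.356219
x=0.560000, p=-1.356219: f=-1.500049 → p ← -1.356219 + 0.14·(-1.500049) = -1.566226
p(0.7) ≈ -1.5662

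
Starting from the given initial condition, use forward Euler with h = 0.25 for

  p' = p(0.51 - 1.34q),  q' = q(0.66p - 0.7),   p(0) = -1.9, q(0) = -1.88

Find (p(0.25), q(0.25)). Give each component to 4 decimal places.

-3.3389, -0.9616

Euler on (p,q): p_{n+1} = p_n + h·p', q_{n+1} = q_n + h·q'.
0.000000: (-1.900000, -1.880000); f=(-5.755480, 3.673520) → (-3.338870, -0.961620)
(p(0.25), q(0.25)) ≈ (-3.3389, -0.9616)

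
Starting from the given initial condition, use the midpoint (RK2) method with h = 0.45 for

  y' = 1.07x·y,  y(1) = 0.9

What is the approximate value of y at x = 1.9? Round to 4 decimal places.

Midpoint: k1 = f(x_n, y_n); k2 = f(x_n + h/2, y_n + (h/2)·k1); y_{n+1} = y_n + h·k2.
x=1.000000, y=0.900000:
  k1 = f(1.000000, 0.900000) = 0.963000
  k2 = f(1.225000, 1.116675) = 1.463682
  y ← 0.900000 + 0.45·1.463682 = 1.558657
x=1.450000, y=1.558657:
  k1 = f(1.450000, 1.558657) = 2.418256
  k2 = f(1.675000, 2.102764) = 3.768679
  y ← 1.558657 + 0.45·3.768679 = 3.254563
y(1.9) ≈ 3.2546

3.2546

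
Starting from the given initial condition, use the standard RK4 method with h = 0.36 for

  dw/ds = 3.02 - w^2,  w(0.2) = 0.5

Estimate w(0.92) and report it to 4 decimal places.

RK4: k1 = f(s_n, w_n); k2 = f(s_n + h/2, w_n + (h/2)·k1); k3 = f(s_n + h/2, w_n + (h/2)·k2); k4 = f(s_n + h, w_n + h·k3); w_{n+1} = w_n + (h/6)·(k1 + 2k2 + 2k3 + k4).
s=0.200000, w=0.500000:
  k1 = f(0.200000, 0.500000) = 2.770000
  k2 = f(0.380000, 0.998600) = 2.022798
  k3 = f(0.380000, 0.864104) = 2.273325
  k4 = f(0.560000, 1.318397) = 1.281829
  w ← 0.500000 + (0.36/6)·(k1 + 2k2 + 2k3 + k4) = 1.258645
s=0.560000, w=1.258645:
  k1 = f(0.560000, 1.258645) = 1.435814
  k2 = f(0.740000, 1.517091) = 0.718435
  k3 = f(0.740000, 1.387963) = 1.093559
  k4 = f(0.920000, 1.652326) = 0.289819
  w ← 1.258645 + (0.36/6)·(k1 + 2k2 + 2k3 + k4) = 1.579622
w(0.92) ≈ 1.5796

1.5796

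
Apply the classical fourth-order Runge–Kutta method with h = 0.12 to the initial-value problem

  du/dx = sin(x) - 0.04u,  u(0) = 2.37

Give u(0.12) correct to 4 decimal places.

RK4: k1 = f(x_n, u_n); k2 = f(x_n + h/2, u_n + (h/2)·k1); k3 = f(x_n + h/2, u_n + (h/2)·k2); k4 = f(x_n + h, u_n + h·k3); u_{n+1} = u_n + (h/6)·(k1 + 2k2 + 2k3 + k4).
x=0.000000, u=2.370000:
  k1 = f(0.000000, 2.370000) = -0.094800
  k2 = f(0.060000, 2.364312) = -0.034608
  k3 = f(0.060000, 2.367923) = -0.034753
  k4 = f(0.120000, 2.365830) = 0.025079
  u ← 2.370000 + (0.12/6)·(k1 + 2k2 + 2k3 + k4) = 2.365831
u(0.12) ≈ 2.3658

2.3658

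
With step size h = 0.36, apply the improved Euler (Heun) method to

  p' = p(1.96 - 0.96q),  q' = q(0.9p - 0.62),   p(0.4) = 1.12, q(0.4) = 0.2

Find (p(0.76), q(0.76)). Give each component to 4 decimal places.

2.0509, 0.2562

Heun on (p,q): k1 = f(s_n, state_n); k2 = f(s_n + h, state_n + h·k1); state_{n+1} = state_n + (h/2)·(k1 + k2).
0.400000: (1.120000, 0.200000)
  k1 = (1.980160, 0.077600)
  predictor → (1.832858, 0.227936)
  k2 = (3.191338, 0.234676)
  → (2.050870, 0.256210)
(p(0.76), q(0.76)) ≈ (2.0509, 0.2562)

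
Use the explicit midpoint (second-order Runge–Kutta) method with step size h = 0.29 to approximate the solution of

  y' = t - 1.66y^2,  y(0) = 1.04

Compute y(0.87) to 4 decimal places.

Midpoint: k1 = f(t_n, y_n); k2 = f(t_n + h/2, y_n + (h/2)·k1); y_{n+1} = y_n + h·k2.
t=0.000000, y=1.040000:
  k1 = f(0.000000, 1.040000) = -1.795456
  k2 = f(0.145000, 0.779659) = -0.864061
  y ← 1.040000 + 0.29·(-0.864061) = 0.789422
t=0.290000, y=0.789422:
  k1 = f(0.290000, 0.789422) = -0.744492
  k2 = f(0.435000, 0.681471) = -0.335909
  y ← 0.789422 + 0.29·(-0.335909) = 0.692009
t=0.580000, y=0.692009:
  k1 = f(0.580000, 0.692009) = -0.214935
  k2 = f(0.725000, 0.660843) = 0.000055
  y ← 0.692009 + 0.29·0.000055 = 0.692025
y(0.87) ≈ 0.6920

0.6920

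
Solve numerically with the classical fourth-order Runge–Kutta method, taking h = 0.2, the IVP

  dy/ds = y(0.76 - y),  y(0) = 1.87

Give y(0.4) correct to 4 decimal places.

RK4: k1 = f(s_n, y_n); k2 = f(s_n + h/2, y_n + (h/2)·k1); k3 = f(s_n + h/2, y_n + (h/2)·k2); k4 = f(s_n + h, y_n + h·k3); y_{n+1} = y_n + (h/6)·(k1 + 2k2 + 2k3 + k4).
s=0.000000, y=1.870000:
  k1 = f(0.000000, 1.870000) = -2.075700
  k2 = f(0.100000, 1.662430) = -1.500227
  k3 = f(0.100000, 1.719977) = -1.651139
  k4 = f(0.200000, 1.539772) = -1.200671
  y ← 1.870000 + (0.2/6)·(k1 + 2k2 + 2k3 + k4) = 1.550697
s=0.200000, y=1.550697:
  k1 = f(0.200000, 1.550697) = -1.226130
  k2 = f(0.300000, 1.428084) = -0.954079
  k3 = f(0.300000, 1.455289) = -1.011846
  k4 = f(0.400000, 1.348327) = -0.793258
  y ← 1.550697 + (0.2/6)·(k1 + 2k2 + 2k3 + k4) = 1.352322
y(0.4) ≈ 1.3523

1.3523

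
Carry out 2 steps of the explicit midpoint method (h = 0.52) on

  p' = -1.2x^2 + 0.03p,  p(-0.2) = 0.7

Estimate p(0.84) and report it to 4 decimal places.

0.5093

Midpoint: k1 = f(x_n, p_n); k2 = f(x_n + h/2, p_n + (h/2)·k1); p_{n+1} = p_n + h·k2.
x=-0.200000, p=0.700000:
  k1 = f(-0.200000, 0.700000) = -0.027000
  k2 = f(0.060000, 0.692980) = 0.016469
  p ← 0.700000 + 0.52·0.016469 = 0.708564
x=0.320000, p=0.708564:
  k1 = f(0.320000, 0.708564) = -0.101623
  k2 = f(0.580000, 0.682142) = -0.383216
  p ← 0.708564 + 0.52·(-0.383216) = 0.509292
p(0.84) ≈ 0.5093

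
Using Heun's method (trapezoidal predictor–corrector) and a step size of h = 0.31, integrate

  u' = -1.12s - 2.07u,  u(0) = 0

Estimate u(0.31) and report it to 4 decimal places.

Heun: k1 = f(s_n, u_n); k2 = f(s_n + h, u_n + h·k1); u_{n+1} = u_n + (h/2)·(k1 + k2).
s=0.000000, u=0.000000:
  k1 = f(0.000000, 0.000000) = 0.000000
  k2 = f(0.310000, 0.000000) = -0.347200
  u ← 0.000000 + (0.31/2)·(0.000000 + (-0.347200)) = -0.053816
u(0.31) ≈ -0.0538

-0.0538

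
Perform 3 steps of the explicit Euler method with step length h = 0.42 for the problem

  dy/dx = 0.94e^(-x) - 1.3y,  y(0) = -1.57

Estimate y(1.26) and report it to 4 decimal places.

0.2227

Euler: y_{n+1} = y_n + h·f(x_n, y_n).
x=0.000000, y=-1.570000: f=2.981000 → y ← -1.570000 + 0.42·2.981000 = -0.317980
x=0.420000, y=-0.317980: f=1.030998 → y ← -0.317980 + 0.42·1.030998 = 0.115039
x=0.840000, y=0.115039: f=0.256257 → y ← 0.115039 + 0.42·0.256257 = 0.222667
y(1.26) ≈ 0.2227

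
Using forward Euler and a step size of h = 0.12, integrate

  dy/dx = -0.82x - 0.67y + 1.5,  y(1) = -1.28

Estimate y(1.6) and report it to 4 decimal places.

Euler: y_{n+1} = y_n + h·f(x_n, y_n).
x=1.000000, y=-1.280000: f=1.537600 → y ← -1.280000 + 0.12·1.537600 = -1.095488
x=1.120000, y=-1.095488: f=1.315577 → y ← -1.095488 + 0.12·1.315577 = -0.937619
x=1.240000, y=-0.937619: f=1.111405 → y ← -0.937619 + 0.12·1.111405 = -0.804250
x=1.360000, y=-0.804250: f=0.923648 → y ← -0.804250 + 0.12·0.923648 = -0.693412
x=1.480000, y=-0.693412: f=0.750986 → y ← -0.693412 + 0.12·0.750986 = -0.603294
y(1.6) ≈ -0.6033

-0.6033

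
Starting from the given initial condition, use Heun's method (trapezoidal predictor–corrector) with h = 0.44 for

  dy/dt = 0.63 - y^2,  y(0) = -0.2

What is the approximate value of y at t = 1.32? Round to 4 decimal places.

0.5062

Heun: k1 = f(t_n, y_n); k2 = f(t_n + h, y_n + h·k1); y_{n+1} = y_n + (h/2)·(k1 + k2).
t=0.000000, y=-0.200000:
  k1 = f(0.000000, -0.200000) = 0.590000
  k2 = f(0.440000, 0.059600) = 0.626448
  y ← -0.200000 + (0.44/2)·(0.590000 + 0.626448) = 0.067619
t=0.440000, y=0.067619:
  k1 = f(0.440000, 0.067619) = 0.625428
  k2 = f(0.880000, 0.342807) = 0.512484
  y ← 0.067619 + (0.44/2)·(0.625428 + 0.512484) = 0.317959
t=0.880000, y=0.317959:
  k1 = f(0.880000, 0.317959) = 0.528902
  k2 = f(1.320000, 0.550676) = 0.326756
  y ← 0.317959 + (0.44/2)·(0.528902 + 0.326756) = 0.506204
y(1.32) ≈ 0.5062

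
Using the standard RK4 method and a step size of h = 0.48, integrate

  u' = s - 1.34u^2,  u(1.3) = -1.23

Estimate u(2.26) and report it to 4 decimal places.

RK4: k1 = f(s_n, u_n); k2 = f(s_n + h/2, u_n + (h/2)·k1); k3 = f(s_n + h/2, u_n + (h/2)·k2); k4 = f(s_n + h, u_n + h·k3); u_{n+1} = u_n + (h/6)·(k1 + 2k2 + 2k3 + k4).
s=1.300000, u=-1.230000:
  k1 = f(1.300000, -1.230000) = -0.727286
  k2 = f(1.540000, -1.404549) = -1.103494
  k3 = f(1.540000, -1.494839) = -1.454287
  k4 = f(1.780000, -1.928058) = -3.201325
  u ← -1.230000 + (0.48/6)·(k1 + 2k2 + 2k3 + k4) = -1.953534
s=1.780000, u=-1.953534:
  k1 = f(1.780000, -1.953534) = -3.333835
  k2 = f(2.020000, -2.753654) = -8.140699
  k3 = f(2.020000, -3.907302) = -18.437788
  k4 = f(2.260000, -10.803672) = -154.143903
  u ← -1.953534 + (0.48/6)·(k1 + 2k2 + 2k3 + k4) = -18.804311
u(2.26) ≈ -18.8043

-18.8043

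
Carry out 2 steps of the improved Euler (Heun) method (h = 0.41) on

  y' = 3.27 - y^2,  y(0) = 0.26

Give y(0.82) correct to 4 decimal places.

Heun: k1 = f(s_n, y_n); k2 = f(s_n + h, y_n + h·k1); y_{n+1} = y_n + (h/2)·(k1 + k2).
s=0.000000, y=0.260000:
  k1 = f(0.000000, 0.260000) = 3.202400
  k2 = f(0.410000, 1.572984) = 0.795721
  y ← 0.260000 + (0.41/2)·(3.202400 + 0.795721) = 1.079615
s=0.410000, y=1.079615:
  k1 = f(0.410000, 1.079615) = 2.104432
  k2 = f(0.820000, 1.942432) = -0.503042
  y ← 1.079615 + (0.41/2)·(2.104432 + (-0.503042)) = 1.407900
y(0.82) ≈ 1.4079

1.4079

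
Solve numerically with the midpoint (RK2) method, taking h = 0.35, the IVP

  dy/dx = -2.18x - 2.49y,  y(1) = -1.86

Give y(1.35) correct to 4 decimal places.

-1.5094

Midpoint: k1 = f(x_n, y_n); k2 = f(x_n + h/2, y_n + (h/2)·k1); y_{n+1} = y_n + h·k2.
x=1.000000, y=-1.860000:
  k1 = f(1.000000, -1.860000) = 2.451400
  k2 = f(1.175000, -1.431005) = 1.001702
  y ← -1.860000 + 0.35·1.001702 = -1.509404
y(1.35) ≈ -1.5094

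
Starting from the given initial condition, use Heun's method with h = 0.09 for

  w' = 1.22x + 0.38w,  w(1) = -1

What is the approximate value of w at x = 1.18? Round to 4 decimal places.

-0.8234

Heun: k1 = f(x_n, w_n); k2 = f(x_n + h, w_n + h·k1); w_{n+1} = w_n + (h/2)·(k1 + k2).
x=1.000000, w=-1.000000:
  k1 = f(1.000000, -1.000000) = 0.840000
  k2 = f(1.090000, -0.924400) = 0.978528
  w ← -1.000000 + (0.09/2)·(0.840000 + 0.978528) = -0.918166
x=1.090000, w=-0.918166:
  k1 = f(1.090000, -0.918166) = 0.980897
  k2 = f(1.180000, -0.829886) = 1.124244
  w ← -0.918166 + (0.09/2)·(0.980897 + 1.124244) = -0.823435
w(1.18) ≈ -0.8234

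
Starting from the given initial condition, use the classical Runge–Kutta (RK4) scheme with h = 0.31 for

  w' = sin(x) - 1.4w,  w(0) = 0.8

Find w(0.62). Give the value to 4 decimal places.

0.4777

RK4: k1 = f(x_n, w_n); k2 = f(x_n + h/2, w_n + (h/2)·k1); k3 = f(x_n + h/2, w_n + (h/2)·k2); k4 = f(x_n + h, w_n + h·k3); w_{n+1} = w_n + (h/6)·(k1 + 2k2 + 2k3 + k4).
x=0.000000, w=0.800000:
  k1 = f(0.000000, 0.800000) = -1.120000
  k2 = f(0.155000, 0.626400) = -0.722580
  k3 = f(0.155000, 0.688000) = -0.808820
  k4 = f(0.310000, 0.549266) = -0.463913
  w ← 0.800000 + (0.31/6)·(k1 + 2k2 + 2k3 + k4) = 0.559920
x=0.310000, w=0.559920:
  k1 = f(0.310000, 0.559920) = -0.478829
  k2 = f(0.465000, 0.485701) = -0.231559
  k3 = f(0.465000, 0.524028) = -0.285217
  k4 = f(0.620000, 0.471503) = -0.079069
  w ← 0.559920 + (0.31/6)·(k1 + 2k2 + 2k3 + k4) = 0.477695
w(0.62) ≈ 0.4777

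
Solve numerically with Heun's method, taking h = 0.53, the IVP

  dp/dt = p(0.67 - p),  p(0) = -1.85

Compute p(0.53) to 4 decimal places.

Heun: k1 = f(t_n, p_n); k2 = f(t_n + h, p_n + h·k1); p_{n+1} = p_n + (h/2)·(k1 + k2).
t=0.000000, p=-1.850000:
  k1 = f(0.000000, -1.850000) = -4.662000
  k2 = f(0.530000, -4.320860) = -21.564807
  p ← -1.850000 + (0.53/2)·(-4.662000 + (-21.564807)) = -8.800104
p(0.53) ≈ -8.8001

-8.8001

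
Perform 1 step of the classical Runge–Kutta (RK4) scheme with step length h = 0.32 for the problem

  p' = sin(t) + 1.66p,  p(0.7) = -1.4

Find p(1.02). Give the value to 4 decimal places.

-2.0663

RK4: k1 = f(t_n, p_n); k2 = f(t_n + h/2, p_n + (h/2)·k1); k3 = f(t_n + h/2, p_n + (h/2)·k2); k4 = f(t_n + h, p_n + h·k3); p_{n+1} = p_n + (h/6)·(k1 + 2k2 + 2k3 + k4).
t=0.700000, p=-1.400000:
  k1 = f(0.700000, -1.400000) = -1.679782
  k2 = f(0.860000, -1.668765) = -2.012308
  k3 = f(0.860000, -1.721969) = -2.100626
  k4 = f(1.020000, -2.072200) = -2.587745
  p ← -1.400000 + (0.32/6)·(k1 + 2k2 + 2k3 + k4) = -2.066314
p(1.02) ≈ -2.0663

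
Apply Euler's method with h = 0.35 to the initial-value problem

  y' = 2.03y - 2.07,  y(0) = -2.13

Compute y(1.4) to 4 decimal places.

Euler: y_{n+1} = y_n + h·f(t_n, y_n).
t=0.000000, y=-2.130000: f=-6.393900 → y ← -2.130000 + 0.35·(-6.393900) = -4.367865
t=0.350000, y=-4.367865: f=-10.936766 → y ← -4.367865 + 0.35·(-10.936766) = -8.195733
t=0.700000, y=-8.195733: f=-18.707338 → y ← -8.195733 + 0.35·(-18.707338) = -14.743301
t=1.050000, y=-14.743301: f=-31.998902 → y ← -14.743301 + 0.35·(-31.998902) = -25.942917
y(1.4) ≈ -25.9429

-25.9429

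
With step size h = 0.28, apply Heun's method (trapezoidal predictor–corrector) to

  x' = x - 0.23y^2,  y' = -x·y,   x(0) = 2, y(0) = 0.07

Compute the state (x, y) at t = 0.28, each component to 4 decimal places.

Heun on (x,y): k1 = f(t_n, state_n); k2 = f(t_n + h, state_n + h·k1); state_{n+1} = state_n + (h/2)·(k1 + k2).
0.000000: (2.000000, 0.070000)
  k1 = (1.998873, -0.140000)
  predictor → (2.559684, 0.030800)
  k2 = (2.559466, -0.078838)
  → (2.638167, 0.039363)
(x(0.28), y(0.28)) ≈ (2.6382, 0.0394)

2.6382, 0.0394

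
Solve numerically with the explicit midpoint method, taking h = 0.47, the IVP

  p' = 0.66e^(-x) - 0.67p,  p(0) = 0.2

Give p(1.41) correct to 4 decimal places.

0.3522

Midpoint: k1 = f(x_n, p_n); k2 = f(x_n + h/2, p_n + (h/2)·k1); p_{n+1} = p_n + h·k2.
x=0.000000, p=0.200000:
  k1 = f(0.000000, 0.200000) = 0.526000
  k2 = f(0.235000, 0.323610) = 0.304958
  p ← 0.200000 + 0.47·0.304958 = 0.343330
x=0.470000, p=0.343330:
  k1 = f(0.470000, 0.343330) = 0.182470
  k2 = f(0.705000, 0.386211) = 0.067350
  p ← 0.343330 + 0.47·0.067350 = 0.374985
x=0.940000, p=0.374985:
  k1 = f(0.940000, 0.374985) = 0.006574
  k2 = f(1.175000, 0.376530) = -0.048455
  p ← 0.374985 + 0.47·(-0.048455) = 0.352211
p(1.41) ≈ 0.3522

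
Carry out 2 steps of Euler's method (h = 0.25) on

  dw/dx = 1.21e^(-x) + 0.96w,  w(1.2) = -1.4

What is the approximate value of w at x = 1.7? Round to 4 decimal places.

Euler: w_{n+1} = w_n + h·f(x_n, w_n).
x=1.200000, w=-1.400000: f=-0.979555 → w ← -1.400000 + 0.25·(-0.979555) = -1.644889
x=1.450000, w=-1.644889: f=-1.295263 → w ← -1.644889 + 0.25·(-1.295263) = -1.968705
w(1.7) ≈ -1.9687

-1.9687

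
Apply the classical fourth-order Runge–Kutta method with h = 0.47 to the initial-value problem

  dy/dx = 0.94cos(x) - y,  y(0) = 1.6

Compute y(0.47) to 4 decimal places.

1.3382

RK4: k1 = f(x_n, y_n); k2 = f(x_n + h/2, y_n + (h/2)·k1); k3 = f(x_n + h/2, y_n + (h/2)·k2); k4 = f(x_n + h, y_n + h·k3); y_{n+1} = y_n + (h/6)·(k1 + 2k2 + 2k3 + k4).
x=0.000000, y=1.600000:
  k1 = f(0.000000, 1.600000) = -0.660000
  k2 = f(0.235000, 1.444900) = -0.530737
  k3 = f(0.235000, 1.475277) = -0.561113
  k4 = f(0.470000, 1.336277) = -0.498202
  y ← 1.600000 + (0.47/6)·(k1 + 2k2 + 2k3 + k4) = 1.338218
y(0.47) ≈ 1.3382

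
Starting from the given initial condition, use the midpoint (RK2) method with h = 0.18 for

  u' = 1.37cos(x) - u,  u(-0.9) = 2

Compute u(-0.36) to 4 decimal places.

Midpoint: k1 = f(x_n, u_n); k2 = f(x_n + h/2, u_n + (h/2)·k1); u_{n+1} = u_n + h·k2.
x=-0.900000, u=2.000000:
  k1 = f(-0.900000, 2.000000) = -1.148394
  k2 = f(-0.810000, 1.896645) = -0.952032
  u ← 2.000000 + 0.18·(-0.952032) = 1.828634
x=-0.720000, u=1.828634:
  k1 = f(-0.720000, 1.828634) = -0.798660
  k2 = f(-0.630000, 1.756755) = -0.649757
  u ← 1.828634 + 0.18·(-0.649757) = 1.711678
x=-0.540000, u=1.711678:
  k1 = f(-0.540000, 1.711678) = -0.536617
  k2 = f(-0.450000, 1.663382) = -0.429770
  u ← 1.711678 + 0.18·(-0.429770) = 1.634319
u(-0.36) ≈ 1.6343

1.6343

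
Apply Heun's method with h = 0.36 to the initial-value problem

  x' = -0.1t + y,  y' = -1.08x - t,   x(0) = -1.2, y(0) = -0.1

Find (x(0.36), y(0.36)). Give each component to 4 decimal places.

-1.1585, 0.3088

Heun on (x,y): k1 = f(t_n, state_n); k2 = f(t_n + h, state_n + h·k1); state_{n+1} = state_n + (h/2)·(k1 + k2).
0.000000: (-1.200000, -0.100000)
  k1 = (-0.100000, 1.296000)
  predictor → (-1.236000, 0.366560)
  k2 = (0.330560, 0.974880)
  → (-1.158499, 0.308758)
(x(0.36), y(0.36)) ≈ (-1.1585, 0.3088)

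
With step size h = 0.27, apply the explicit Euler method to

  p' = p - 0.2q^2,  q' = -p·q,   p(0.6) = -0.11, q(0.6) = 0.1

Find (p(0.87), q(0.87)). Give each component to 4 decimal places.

Euler on (p,q): p_{n+1} = p_n + h·p', q_{n+1} = q_n + h·q'.
0.600000: (-0.110000, 0.100000); f=(-0.112000, 0.011000) → (-0.140240, 0.102970)
(p(0.87), q(0.87)) ≈ (-0.1402, 0.1030)

-0.1402, 0.1030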